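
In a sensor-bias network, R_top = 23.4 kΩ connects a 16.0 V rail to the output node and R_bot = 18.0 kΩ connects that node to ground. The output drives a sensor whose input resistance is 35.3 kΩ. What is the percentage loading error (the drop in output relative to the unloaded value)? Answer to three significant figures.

22.4 %

Unloaded V = 16.0 × 18.0/41.40 = 6.957 V.
Loaded: R_bot‖R_L = 11.92 kΩ, giving V = 16.0 × 11.92/35.32 = 5.400 V.
Drop = (6.957 − 5.400) / 6.957 = 22.4 %.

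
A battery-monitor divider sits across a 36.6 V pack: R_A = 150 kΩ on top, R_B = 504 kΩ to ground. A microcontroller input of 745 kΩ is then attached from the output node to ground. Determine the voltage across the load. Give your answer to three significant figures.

V_out ≈ 24.4 V

The load sits in parallel with R_B: R_B‖R_L = (504 × 745) / (504 + 745) = 300.6 kΩ.
V_out = 36.6 × 300.6 / (150 + 300.6) = 36.6 × 300.6/450.6 = 24.4 V.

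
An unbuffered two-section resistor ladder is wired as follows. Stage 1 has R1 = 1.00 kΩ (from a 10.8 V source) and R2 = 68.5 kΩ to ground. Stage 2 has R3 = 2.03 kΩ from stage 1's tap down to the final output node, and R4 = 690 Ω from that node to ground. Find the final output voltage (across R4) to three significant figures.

V_out ≈ 1.98 V

Stage 2 presents R3+R4 = 2720 Ω as a load on stage 1's tap.
Stage 1's lower leg becomes R2‖(R3+R4) = 2616 Ω, so V_mid = 10.8 × 2616/3616 = 7.813 V.
Stage 2 is itself unloaded: V_out = V_mid × R4/(R3+R4) = 7.813 × 690/2720 = 1.98 V.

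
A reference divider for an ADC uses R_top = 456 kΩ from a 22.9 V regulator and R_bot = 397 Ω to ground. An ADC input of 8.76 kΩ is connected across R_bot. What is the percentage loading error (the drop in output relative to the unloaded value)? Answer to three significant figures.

4.33 %

The divider's output (Thévenin) resistance is R_top‖R_bot = 396.7 Ω.
Fractional drop under load = R_th/(R_th + R_L) = 396.7 / (396.7 + 8760) = 0.04332.
So the output falls by 4.33 %.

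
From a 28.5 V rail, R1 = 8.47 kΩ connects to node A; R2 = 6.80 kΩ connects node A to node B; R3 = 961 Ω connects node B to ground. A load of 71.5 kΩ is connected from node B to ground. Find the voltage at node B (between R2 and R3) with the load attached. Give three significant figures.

V ≈ 1.67 V

At node B, R3 is in parallel with the load: R3‖R_L = 948.3 Ω.
Below node A the resistance is R2 + (R3‖R_L) = 7748 Ω, so V_A = 28.5 × 7748/16220 = 13.62 V.
Then V_B = V_A × (R3‖R_L)/(R2 + R3‖R_L) = 13.62 × 948.3/7748 = 1.67 V.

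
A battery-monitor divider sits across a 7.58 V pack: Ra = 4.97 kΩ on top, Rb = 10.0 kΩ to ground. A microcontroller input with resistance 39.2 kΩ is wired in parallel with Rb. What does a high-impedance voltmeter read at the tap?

V_out ≈ 4.67 V

The load sits in parallel with Rb: Rb‖R_L = (10.0 × 39.2) / (10.0 + 39.2) = 7.967 kΩ.
V_out = 7.58 × 7.967 / (4.97 + 7.967) = 7.58 × 7.967/12.94 = 4.67 V.
(Unloaded it would have been 5.06 V.)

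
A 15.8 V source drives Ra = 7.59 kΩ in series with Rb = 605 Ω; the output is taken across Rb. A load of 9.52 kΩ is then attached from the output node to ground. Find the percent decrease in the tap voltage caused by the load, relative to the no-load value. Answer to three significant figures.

The divider's output (Thévenin) resistance is Ra‖Rb = 560.3 Ω.
Fractional drop under load = R_th/(R_th + R_L) = 560.3 / (560.3 + 9520) = 0.05559.
So the output falls by 5.56 %.

5.56 %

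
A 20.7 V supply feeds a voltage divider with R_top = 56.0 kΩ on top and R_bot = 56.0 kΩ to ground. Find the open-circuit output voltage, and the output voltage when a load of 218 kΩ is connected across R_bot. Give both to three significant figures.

Unloaded: 10.3 V; loaded: 9.17 V

Open-circuit: V = 20.7 × 56.0/(56.0 + 56.0) = 10.3 V.
With the load, R_bot becomes R_bot‖R_L = 44.55 kΩ, so V = 20.7 × 44.55/100.6 = 9.17 V.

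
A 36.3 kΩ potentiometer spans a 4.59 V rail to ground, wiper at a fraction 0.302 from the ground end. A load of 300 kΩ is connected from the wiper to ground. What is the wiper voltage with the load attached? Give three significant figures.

The wiper splits the pot into (1−α)R = 25.34 kΩ above and αR = 10.96 kΩ below.
Lower section ‖ load = 10.58 kΩ.
V_wiper = 4.59 × 10.58/(25.34 + 10.58) = 1.35 V.

V ≈ 1.35 V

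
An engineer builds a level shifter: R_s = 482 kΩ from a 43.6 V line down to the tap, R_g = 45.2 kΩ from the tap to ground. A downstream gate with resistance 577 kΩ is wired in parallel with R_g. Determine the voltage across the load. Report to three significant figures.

The load sits in parallel with R_g: R_g‖R_L = (45.2 × 577) / (45.2 + 577) = 41.92 kΩ.
V_out = 43.6 × 41.92 / (482 + 41.92) = 43.6 × 41.92/523.9 = 3.49 V.
(Unloaded it would have been 3.74 V.)

V_out ≈ 3.49 V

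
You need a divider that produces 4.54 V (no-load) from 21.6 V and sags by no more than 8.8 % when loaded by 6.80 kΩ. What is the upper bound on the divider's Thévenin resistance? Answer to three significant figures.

Loading drop = R_th/(R_th + R_L) ≤ 0.0880, so R_th ≤ R_L · ε/(1−ε) = 6.80 kΩ × 0.0880/0.9120 = 656 Ω.
(Any R1, R2 with R2/(R1+R2) = 0.210 and R1‖R2 ≤ 656 Ω will meet the spec.)

R_th ≤ 656 Ω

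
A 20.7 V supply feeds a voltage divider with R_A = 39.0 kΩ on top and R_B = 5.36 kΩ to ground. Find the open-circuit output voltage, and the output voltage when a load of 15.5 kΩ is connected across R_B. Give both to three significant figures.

Unloaded: 2.50 V; loaded: 1.92 V

Open-circuit: V = 20.7 × 5.36/(39.0 + 5.36) = 2.50 V.
With the load, R_B becomes R_B‖R_L = 3.983 kΩ, so V = 20.7 × 3.983/42.98 = 1.92 V.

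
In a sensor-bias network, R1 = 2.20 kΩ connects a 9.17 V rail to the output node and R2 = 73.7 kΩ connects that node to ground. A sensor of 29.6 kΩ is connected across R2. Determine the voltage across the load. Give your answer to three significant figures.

V_out ≈ 8.30 V

The load sits in parallel with R2: R2‖R_L = (73.7 × 29.6) / (73.7 + 29.6) = 21.12 kΩ.
V_out = 9.17 × 21.12 / (2.20 + 21.12) = 9.17 × 21.12/23.32 = 8.30 V.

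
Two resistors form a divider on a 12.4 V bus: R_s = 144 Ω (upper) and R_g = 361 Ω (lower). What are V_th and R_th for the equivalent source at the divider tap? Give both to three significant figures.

V_th = 8.86 V, R_th = 103 Ω

V_th is the open-circuit tap voltage: 12.4 × 361/(144 + 361) = 8.86 V.
With the supply zeroed, R_s and R_g appear in parallel from the tap: R_th = R_s‖R_g = (144 × 361)/505.0 = 103 Ω.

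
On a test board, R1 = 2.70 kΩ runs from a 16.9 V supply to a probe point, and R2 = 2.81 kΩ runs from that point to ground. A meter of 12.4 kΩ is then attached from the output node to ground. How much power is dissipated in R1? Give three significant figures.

P ≈ 31.0 mW

Total resistance from the source is R1 + (R2‖R_L) = 4.991 kΩ, so I = 16.9/4.991 kΩ = 3.386 mA.
P = I²·R1 = (3.386 mA)² × 2.70 kΩ = 31.0 mW.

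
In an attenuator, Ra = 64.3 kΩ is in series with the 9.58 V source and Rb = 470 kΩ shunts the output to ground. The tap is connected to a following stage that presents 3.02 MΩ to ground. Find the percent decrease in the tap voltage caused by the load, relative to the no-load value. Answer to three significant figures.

The divider's output (Thévenin) resistance is Ra‖Rb = 56.56 kΩ.
Fractional drop under load = R_th/(R_th + R_L) = 56.56 / (56.56 + 3020) = 0.01838.
So the output falls by 1.84 %.

1.84 %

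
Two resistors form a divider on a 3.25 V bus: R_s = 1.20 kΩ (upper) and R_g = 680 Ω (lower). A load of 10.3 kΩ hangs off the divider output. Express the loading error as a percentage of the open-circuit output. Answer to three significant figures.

The divider's output (Thévenin) resistance is R_s‖R_g = 434.0 Ω.
Fractional drop under load = R_th/(R_th + R_L) = 434.0 / (434.0 + 10300) = 0.04044.
So the output falls by 4.04 %.

4.04 %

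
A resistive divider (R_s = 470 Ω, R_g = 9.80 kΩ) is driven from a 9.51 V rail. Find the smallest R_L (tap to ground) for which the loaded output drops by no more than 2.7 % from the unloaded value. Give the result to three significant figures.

Output resistance R_th = R_s‖R_g = (470 × 9800)/10270 = 448.5 Ω.
The fractional drop is R_th/(R_th + R_L); requiring this ≤ 0.0270 gives R_L ≥ R_th(1/0.0270 − 1) = 448.5 × 36.04 = 16.2 kΩ.

R_L(min) ≈ 16.2 kΩ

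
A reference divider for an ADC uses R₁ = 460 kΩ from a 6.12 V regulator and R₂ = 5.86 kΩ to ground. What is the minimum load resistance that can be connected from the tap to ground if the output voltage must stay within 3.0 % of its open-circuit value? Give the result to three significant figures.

R_L(min) ≈ 187 kΩ

Output resistance R_th = R₁‖R₂ = (460 × 5.86)/465.9 = 5.786 kΩ.
The fractional drop is R_th/(R_th + R_L); requiring this ≤ 0.0300 gives R_L ≥ R_th(1/0.0300 − 1) = 5.786 × 32.33 = 187 kΩ.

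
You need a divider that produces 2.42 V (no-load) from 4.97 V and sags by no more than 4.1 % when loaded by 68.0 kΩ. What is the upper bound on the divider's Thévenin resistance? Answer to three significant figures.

R_th ≤ 2.91 kΩ

Loading drop = R_th/(R_th + R_L) ≤ 0.0410, so R_th ≤ R_L · ε/(1−ε) = 68.0 kΩ × 0.0410/0.9590 = 2.91 kΩ.
(Any R1, R2 with R2/(R1+R2) = 0.487 and R1‖R2 ≤ 2.91 kΩ will meet the spec.)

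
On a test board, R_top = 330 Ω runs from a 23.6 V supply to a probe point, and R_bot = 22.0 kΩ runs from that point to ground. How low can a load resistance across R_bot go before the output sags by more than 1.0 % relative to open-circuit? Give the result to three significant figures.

R_L(min) ≈ 32.2 kΩ

Output resistance R_th = R_top‖R_bot = (330 × 22000)/22330 = 325.1 Ω.
The fractional drop is R_th/(R_th + R_L); requiring this ≤ 0.0100 gives R_L ≥ R_th(1/0.0100 − 1) = 325.1 × 99.00 = 32.2 kΩ.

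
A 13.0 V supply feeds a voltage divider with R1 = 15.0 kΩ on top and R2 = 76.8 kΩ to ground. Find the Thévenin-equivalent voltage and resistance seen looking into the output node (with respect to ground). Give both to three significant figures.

V_th is the open-circuit tap voltage: 13.0 × 76.8/(15.0 + 76.8) = 10.9 V.
With the supply zeroed, R1 and R2 appear in parallel from the tap: R_th = R1‖R2 = (15.0 × 76.8)/91.80 = 12.5 kΩ.

V_th = 10.9 V, R_th = 12.5 kΩ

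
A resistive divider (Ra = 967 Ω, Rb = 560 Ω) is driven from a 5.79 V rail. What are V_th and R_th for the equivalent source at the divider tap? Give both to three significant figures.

V_th is the open-circuit tap voltage: 5.79 × 560/(967 + 560) = 2.12 V.
With the supply zeroed, Ra and Rb appear in parallel from the tap: R_th = Ra‖Rb = (967 × 560)/1527 = 355 Ω.

V_th = 2.12 V, R_th = 355 Ω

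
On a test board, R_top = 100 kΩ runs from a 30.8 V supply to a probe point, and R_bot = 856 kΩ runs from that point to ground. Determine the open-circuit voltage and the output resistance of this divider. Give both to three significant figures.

V_th is the open-circuit tap voltage: 30.8 × 856/(100 + 856) = 27.6 V.
With the supply zeroed, R_top and R_bot appear in parallel from the tap: R_th = R_top‖R_bot = (100 × 856)/956.0 = 89.5 kΩ.

V_th = 27.6 V, R_th = 89.5 kΩ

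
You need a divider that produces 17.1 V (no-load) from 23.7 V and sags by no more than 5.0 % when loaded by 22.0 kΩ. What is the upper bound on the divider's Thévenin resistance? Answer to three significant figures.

Loading drop = R_th/(R_th + R_L) ≤ 0.0500, so R_th ≤ R_L · ε/(1−ε) = 22.0 kΩ × 0.0500/0.9500 = 1.16 kΩ.

R_th ≤ 1.16 kΩ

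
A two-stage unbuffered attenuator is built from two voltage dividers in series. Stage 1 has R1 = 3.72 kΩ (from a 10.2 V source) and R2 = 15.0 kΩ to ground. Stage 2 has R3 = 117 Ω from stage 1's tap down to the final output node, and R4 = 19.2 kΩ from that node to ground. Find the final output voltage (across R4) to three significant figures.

Stage 2 presents R3+R4 = 19320 Ω as a load on stage 1's tap.
Stage 1's lower leg becomes R2‖(R3+R4) = 8443 Ω, so V_mid = 10.2 × 8443/12160 = 7.080 V.
Stage 2 is itself unloaded: V_out = V_mid × R4/(R3+R4) = 7.080 × 19200/19320 = 7.04 V.

V_out ≈ 7.04 V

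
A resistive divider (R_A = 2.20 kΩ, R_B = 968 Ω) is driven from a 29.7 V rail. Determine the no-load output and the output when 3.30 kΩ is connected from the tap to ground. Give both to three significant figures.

Unloaded: 9.07 V; loaded: 7.54 V

Open-circuit: V = 29.7 × 968/(2200 + 968) = 9.07 V.
With the load, R_B becomes R_B‖R_L = 748.5 Ω, so V = 29.7 × 748.5/2948 = 7.54 V.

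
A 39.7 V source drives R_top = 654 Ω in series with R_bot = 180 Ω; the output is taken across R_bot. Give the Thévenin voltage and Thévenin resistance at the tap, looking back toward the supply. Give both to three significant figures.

V_th = 8.57 V, R_th = 141 Ω

V_th is the open-circuit tap voltage: 39.7 × 180/(654 + 180) = 8.57 V.
With the supply zeroed, R_top and R_bot appear in parallel from the tap: R_th = R_top‖R_bot = (654 × 180)/834.0 = 141 Ω.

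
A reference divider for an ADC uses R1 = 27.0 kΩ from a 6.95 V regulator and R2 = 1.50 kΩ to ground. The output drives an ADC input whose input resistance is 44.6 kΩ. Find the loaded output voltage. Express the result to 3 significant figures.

The load sits in parallel with R2: R2‖R_L = (1.50 × 44.6) / (1.50 + 44.6) = 1.451 kΩ.
V_out = 6.95 × 1.451 / (27.0 + 1.451) = 6.95 × 1.451/28.45 = 0.354 V.

V_out ≈ 0.354 V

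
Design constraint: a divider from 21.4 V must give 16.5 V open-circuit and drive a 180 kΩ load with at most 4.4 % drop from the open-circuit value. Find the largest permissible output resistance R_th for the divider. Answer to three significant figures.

Loading drop = R_th/(R_th + R_L) ≤ 0.0440, so R_th ≤ R_L · ε/(1−ε) = 180 kΩ × 0.0440/0.9560 = 8.28 kΩ.

R_th ≤ 8.28 kΩ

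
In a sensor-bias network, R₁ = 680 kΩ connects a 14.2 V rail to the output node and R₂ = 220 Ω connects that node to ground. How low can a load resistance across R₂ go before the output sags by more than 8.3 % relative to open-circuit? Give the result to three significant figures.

Output resistance R_th = R₁‖R₂ = (680000 × 220)/680200 = 219.9 Ω.
The fractional drop is R_th/(R_th + R_L); requiring this ≤ 0.0830 gives R_L ≥ R_th(1/0.0830 − 1) = 219.9 × 11.05 = 2.43 kΩ.

R_L(min) ≈ 2.43 kΩ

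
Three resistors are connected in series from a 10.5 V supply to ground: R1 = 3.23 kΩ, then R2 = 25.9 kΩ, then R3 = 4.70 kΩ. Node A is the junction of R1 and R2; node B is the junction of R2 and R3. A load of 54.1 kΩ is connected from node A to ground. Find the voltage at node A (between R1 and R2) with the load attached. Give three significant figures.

V ≈ 9.01 V

Below node A the series string R2+R3 = 30.60 kΩ sits in parallel with the 54.1 kΩ load: 19.54 kΩ.
V_A = 10.5 × 19.54/(3.23 + 19.54) = 9.01 V.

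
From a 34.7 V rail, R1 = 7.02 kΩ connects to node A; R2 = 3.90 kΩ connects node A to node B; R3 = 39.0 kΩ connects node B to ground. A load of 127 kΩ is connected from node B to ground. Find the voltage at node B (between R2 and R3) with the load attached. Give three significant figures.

At node B, R3 is in parallel with the load: R3‖R_L = 29.84 kΩ.
Below node A the resistance is R2 + (R3‖R_L) = 33.74 kΩ, so V_A = 34.7 × 33.74/40.76 = 28.72 V.
Then V_B = V_A × (R3‖R_L)/(R2 + R3‖R_L) = 28.72 × 29.84/33.74 = 25.4 V.

V ≈ 25.4 V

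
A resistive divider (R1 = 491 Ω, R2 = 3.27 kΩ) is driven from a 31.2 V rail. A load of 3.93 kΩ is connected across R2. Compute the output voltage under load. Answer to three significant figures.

V_out ≈ 24.5 V

The load sits in parallel with R2: R2‖R_L = (3270 × 3930) / (3270 + 3930) = 1785 Ω.
V_out = 31.2 × 1785 / (491 + 1785) = 31.2 × 1785/2276 = 24.5 V.
(Unloaded it would have been 27.1 V.)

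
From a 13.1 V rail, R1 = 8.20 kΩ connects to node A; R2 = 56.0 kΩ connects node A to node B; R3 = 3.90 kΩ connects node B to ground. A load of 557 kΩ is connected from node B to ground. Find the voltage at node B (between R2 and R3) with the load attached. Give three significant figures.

At node B, R3 is in parallel with the load: R3‖R_L = 3.873 kΩ.
Below node A the resistance is R2 + (R3‖R_L) = 59.87 kΩ, so V_A = 13.1 × 59.87/68.07 = 11.52 V.
Then V_B = V_A × (R3‖R_L)/(R2 + R3‖R_L) = 11.52 × 3.873/59.87 = 0.745 V.

V ≈ 0.745 V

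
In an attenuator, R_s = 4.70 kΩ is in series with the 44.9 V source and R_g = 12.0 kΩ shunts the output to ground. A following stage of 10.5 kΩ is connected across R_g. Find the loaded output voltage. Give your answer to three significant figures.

The load sits in parallel with R_g: R_g‖R_L = (12.0 × 10.5) / (12.0 + 10.5) = 5.600 kΩ.
V_out = 44.9 × 5.600 / (4.70 + 5.600) = 44.9 × 5.600/10.30 = 24.4 V.

V_out ≈ 24.4 V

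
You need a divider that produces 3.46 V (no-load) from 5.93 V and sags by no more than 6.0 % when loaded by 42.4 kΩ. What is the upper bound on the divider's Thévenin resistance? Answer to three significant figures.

Loading drop = R_th/(R_th + R_L) ≤ 0.0600, so R_th ≤ R_L · ε/(1−ε) = 42.4 kΩ × 0.0600/0.9400 = 2.71 kΩ.
(Any R1, R2 with R2/(R1+R2) = 0.583 and R1‖R2 ≤ 2.71 kΩ will meet the spec.)

R_th ≤ 2.71 kΩ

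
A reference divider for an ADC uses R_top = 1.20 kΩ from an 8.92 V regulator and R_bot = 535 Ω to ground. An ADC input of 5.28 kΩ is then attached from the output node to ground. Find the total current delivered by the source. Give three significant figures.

I ≈ 5.29 mA

R_bot‖R_L = 485.8 Ω, so the source sees R_top + R_bot‖R_L = 1686 Ω.
I = 8.92 V / 1686 Ω = 5.29 mA.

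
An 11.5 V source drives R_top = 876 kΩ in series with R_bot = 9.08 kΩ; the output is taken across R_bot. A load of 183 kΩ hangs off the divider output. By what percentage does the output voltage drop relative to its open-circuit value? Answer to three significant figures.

4.68 %

The divider's output (Thévenin) resistance is R_top‖R_bot = 8.987 kΩ.
Fractional drop under load = R_th/(R_th + R_L) = 8.987 / (8.987 + 183) = 0.04681.
So the output falls by 4.68 %.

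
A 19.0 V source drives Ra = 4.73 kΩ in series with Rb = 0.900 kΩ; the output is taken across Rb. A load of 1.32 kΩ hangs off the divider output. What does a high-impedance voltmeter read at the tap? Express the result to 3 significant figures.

The load sits in parallel with Rb: Rb‖R_L = (900 × 1320) / (900 + 1320) = 535.1 Ω.
V_out = 19.0 × 535.1 / (4730 + 535.1) = 19.0 × 535.1/5265 = 1.93 V.
(Unloaded it would have been 3.04 V.)

V_out ≈ 1.93 V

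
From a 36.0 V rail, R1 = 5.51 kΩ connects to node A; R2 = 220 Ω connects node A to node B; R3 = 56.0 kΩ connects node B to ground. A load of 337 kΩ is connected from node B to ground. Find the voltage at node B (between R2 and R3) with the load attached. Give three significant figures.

V ≈ 32.2 V

At node B, R3 is in parallel with the load: R3‖R_L = 48020 Ω.
Below node A the resistance is R2 + (R3‖R_L) = 48240 Ω, so V_A = 36.0 × 48240/53750 = 32.31 V.
Then V_B = V_A × (R3‖R_L)/(R2 + R3‖R_L) = 32.31 × 48020/48240 = 32.2 V.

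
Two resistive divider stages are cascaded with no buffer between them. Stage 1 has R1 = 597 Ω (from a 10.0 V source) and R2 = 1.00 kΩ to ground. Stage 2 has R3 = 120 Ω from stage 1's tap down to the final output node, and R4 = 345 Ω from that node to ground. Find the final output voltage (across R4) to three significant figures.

Stage 2 presents R3+R4 = 465.0 Ω as a load on stage 1's tap.
Stage 1's lower leg becomes R2‖(R3+R4) = 317.4 Ω, so V_mid = 10.0 × 317.4/914.4 = 3.471 V.
Stage 2 is itself unloaded: V_out = V_mid × R4/(R3+R4) = 3.471 × 345/465.0 = 2.58 V.

V_out ≈ 2.58 V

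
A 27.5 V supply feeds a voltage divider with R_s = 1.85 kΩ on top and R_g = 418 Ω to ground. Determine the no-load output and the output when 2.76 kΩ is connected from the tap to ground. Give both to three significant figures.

Open-circuit: V = 27.5 × 418/(1850 + 418) = 5.07 V.
With the load, R_g becomes R_g‖R_L = 363.0 Ω, so V = 27.5 × 363.0/2213 = 4.51 V.

Unloaded: 5.07 V; loaded: 4.51 V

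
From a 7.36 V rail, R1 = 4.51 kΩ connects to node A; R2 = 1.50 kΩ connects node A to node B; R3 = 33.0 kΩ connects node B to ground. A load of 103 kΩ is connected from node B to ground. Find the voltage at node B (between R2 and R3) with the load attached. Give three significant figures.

V ≈ 5.93 V

At node B, R3 is in parallel with the load: R3‖R_L = 24.99 kΩ.
Below node A the resistance is R2 + (R3‖R_L) = 26.49 kΩ, so V_A = 7.36 × 26.49/31.00 = 6.289 V.
Then V_B = V_A × (R3‖R_L)/(R2 + R3‖R_L) = 6.289 × 24.99/26.49 = 5.93 V.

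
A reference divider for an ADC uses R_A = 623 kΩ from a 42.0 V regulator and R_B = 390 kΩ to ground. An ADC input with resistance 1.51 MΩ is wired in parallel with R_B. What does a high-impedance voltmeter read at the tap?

V_out ≈ 14.0 V

The load sits in parallel with R_B: R_B‖R_L = (390 × 1510) / (390 + 1510) = 309.9 kΩ.
V_out = 42.0 × 309.9 / (623 + 309.9) = 42.0 × 309.9/932.9 = 14.0 V.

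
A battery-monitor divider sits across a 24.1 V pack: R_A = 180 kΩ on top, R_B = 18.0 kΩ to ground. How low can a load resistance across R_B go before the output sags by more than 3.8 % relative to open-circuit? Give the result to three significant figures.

R_L(min) ≈ 414 kΩ

Output resistance R_th = R_A‖R_B = (180 × 18.0)/198.0 = 16.36 kΩ.
The fractional drop is R_th/(R_th + R_L); requiring this ≤ 0.0380 gives R_L ≥ R_th(1/0.0380 − 1) = 16.36 × 25.32 = 414 kΩ.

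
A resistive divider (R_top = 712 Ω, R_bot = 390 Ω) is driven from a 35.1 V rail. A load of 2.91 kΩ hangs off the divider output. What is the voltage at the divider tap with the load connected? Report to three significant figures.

V_out ≈ 11.4 V

The load sits in parallel with R_bot: R_bot‖R_L = (390 × 2910) / (390 + 2910) = 343.9 Ω.
V_out = 35.1 × 343.9 / (712 + 343.9) = 35.1 × 343.9/1056 = 11.4 V.
(Unloaded it would have been 12.4 V.)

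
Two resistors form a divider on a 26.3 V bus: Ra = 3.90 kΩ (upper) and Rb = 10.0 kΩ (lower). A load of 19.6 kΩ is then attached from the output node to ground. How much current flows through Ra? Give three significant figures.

Rb‖R_L = 6.622 kΩ, so the source sees Ra + Rb‖R_L = 10.52 kΩ.
I = 26.3 V / 10.52 kΩ = 2.50 mA.

I ≈ 2.50 mA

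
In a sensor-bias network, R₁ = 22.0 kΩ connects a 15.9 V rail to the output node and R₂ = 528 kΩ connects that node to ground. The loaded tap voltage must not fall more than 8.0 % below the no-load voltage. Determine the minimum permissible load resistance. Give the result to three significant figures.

Output resistance R_th = R₁‖R₂ = (22.0 × 528)/550.0 = 21.12 kΩ.
The fractional drop is R_th/(R_th + R_L); requiring this ≤ 0.0800 gives R_L ≥ R_th(1/0.0800 − 1) = 21.12 × 11.50 = 243 kΩ.

R_L(min) ≈ 243 kΩ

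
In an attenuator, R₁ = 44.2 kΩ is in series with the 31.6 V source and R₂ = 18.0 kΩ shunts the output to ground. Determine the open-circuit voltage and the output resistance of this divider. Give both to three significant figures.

V_th is the open-circuit tap voltage: 31.6 × 18.0/(44.2 + 18.0) = 9.14 V.
With the supply zeroed, R₁ and R₂ appear in parallel from the tap: R_th = R₁‖R₂ = (44.2 × 18.0)/62.20 = 12.8 kΩ.

V_th = 9.14 V, R_th = 12.8 kΩ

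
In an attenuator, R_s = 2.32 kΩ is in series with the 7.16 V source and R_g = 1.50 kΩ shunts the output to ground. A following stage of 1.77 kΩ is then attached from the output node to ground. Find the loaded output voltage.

V_out ≈ 1.86 V

The load sits in parallel with R_g: R_g‖R_L = (1.50 × 1.77) / (1.50 + 1.77) = 0.8119 kΩ.
V_out = 7.16 × 0.8119 / (2.32 + 0.8119) = 7.16 × 0.8119/3.132 = 1.86 V.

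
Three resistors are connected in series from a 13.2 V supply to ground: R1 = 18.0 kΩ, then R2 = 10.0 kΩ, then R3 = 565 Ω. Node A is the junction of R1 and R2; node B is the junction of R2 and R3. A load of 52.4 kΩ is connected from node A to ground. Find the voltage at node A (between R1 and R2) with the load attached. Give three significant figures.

Below node A the series string R2+R3 = 10560 Ω sits in parallel with the 52400 Ω load: 8792 Ω.
V_A = 13.2 × 8792/(18000 + 8792) = 4.33 V.

V ≈ 4.33 V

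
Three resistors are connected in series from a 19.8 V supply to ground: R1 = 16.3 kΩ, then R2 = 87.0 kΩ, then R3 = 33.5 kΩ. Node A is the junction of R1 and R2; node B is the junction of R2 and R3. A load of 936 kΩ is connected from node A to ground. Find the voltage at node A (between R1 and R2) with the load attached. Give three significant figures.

Below node A the series string R2+R3 = 120.5 kΩ sits in parallel with the 936 kΩ load: 106.8 kΩ.
V_A = 19.8 × 106.8/(16.3 + 106.8) = 17.2 V.

V ≈ 17.2 V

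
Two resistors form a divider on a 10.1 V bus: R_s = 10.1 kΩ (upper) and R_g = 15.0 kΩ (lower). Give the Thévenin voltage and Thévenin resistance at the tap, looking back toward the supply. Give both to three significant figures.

V_th is the open-circuit tap voltage: 10.1 × 15.0/(10.1 + 15.0) = 6.04 V.
With the supply zeroed, R_s and R_g appear in parallel from the tap: R_th = R_s‖R_g = (10.1 × 15.0)/25.10 = 6.04 kΩ.

V_th = 6.04 V, R_th = 6.04 kΩ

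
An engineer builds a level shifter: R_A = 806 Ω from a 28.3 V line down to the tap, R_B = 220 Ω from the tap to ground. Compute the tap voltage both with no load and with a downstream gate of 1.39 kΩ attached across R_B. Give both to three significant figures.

Unloaded: 6.07 V; loaded: 5.40 V

Open-circuit: V = 28.3 × 220/(806 + 220) = 6.07 V.
With the load, R_B becomes R_B‖R_L = 189.9 Ω, so V = 28.3 × 189.9/995.9 = 5.40 V.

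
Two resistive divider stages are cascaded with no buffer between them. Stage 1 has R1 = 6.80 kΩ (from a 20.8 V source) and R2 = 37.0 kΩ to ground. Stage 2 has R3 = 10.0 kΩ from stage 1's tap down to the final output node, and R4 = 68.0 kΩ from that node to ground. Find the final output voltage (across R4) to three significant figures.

Stage 2 presents R3+R4 = 78.00 kΩ as a load on stage 1's tap.
Stage 1's lower leg becomes R2‖(R3+R4) = 25.10 kΩ, so V_mid = 20.8 × 25.10/31.90 = 16.37 V.
Stage 2 is itself unloaded: V_out = V_mid × R4/(R3+R4) = 16.37 × 68.0/78.00 = 14.3 V.

V_out ≈ 14.3 V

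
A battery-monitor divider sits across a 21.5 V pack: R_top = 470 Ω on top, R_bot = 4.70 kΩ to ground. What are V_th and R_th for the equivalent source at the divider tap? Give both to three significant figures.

V_th = 19.5 V, R_th = 427 Ω

V_th is the open-circuit tap voltage: 21.5 × 4700/(470 + 4700) = 19.5 V.
With the supply zeroed, R_top and R_bot appear in parallel from the tap: R_th = R_top‖R_bot = (470 × 4700)/5170 = 427 Ω.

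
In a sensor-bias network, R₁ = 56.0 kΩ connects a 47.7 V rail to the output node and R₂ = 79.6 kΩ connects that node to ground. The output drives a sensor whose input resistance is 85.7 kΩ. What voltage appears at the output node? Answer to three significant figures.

V_out ≈ 20.2 V

The load sits in parallel with R₂: R₂‖R_L = (79.6 × 85.7) / (79.6 + 85.7) = 41.27 kΩ.
V_out = 47.7 × 41.27 / (56.0 + 41.27) = 47.7 × 41.27/97.27 = 20.2 V.
(Unloaded it would have been 28.0 V.)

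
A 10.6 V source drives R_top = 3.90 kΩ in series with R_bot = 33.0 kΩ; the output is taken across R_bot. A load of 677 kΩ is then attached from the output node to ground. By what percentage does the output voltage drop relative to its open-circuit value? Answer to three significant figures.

0.513 %

The divider's output (Thévenin) resistance is R_top‖R_bot = 3.488 kΩ.
Fractional drop under load = R_th/(R_th + R_L) = 3.488 / (3.488 + 677) = 0.005125.
So the output falls by 0.513 %.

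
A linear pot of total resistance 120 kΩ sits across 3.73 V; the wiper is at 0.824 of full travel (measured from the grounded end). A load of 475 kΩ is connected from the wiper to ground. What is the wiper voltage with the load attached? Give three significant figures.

V ≈ 2.96 V

The wiper splits the pot into (1−α)R = 21.12 kΩ above and αR = 98.88 kΩ below.
Lower section ‖ load = 81.84 kΩ.
V_wiper = 3.73 × 81.84/(21.12 + 81.84) = 2.96 V.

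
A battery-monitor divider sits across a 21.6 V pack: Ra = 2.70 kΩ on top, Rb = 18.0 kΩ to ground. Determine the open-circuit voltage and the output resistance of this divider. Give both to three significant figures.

V_th = 18.8 V, R_th = 2.35 kΩ

V_th is the open-circuit tap voltage: 21.6 × 18.0/(2.70 + 18.0) = 18.8 V.
With the supply zeroed, Ra and Rb appear in parallel from the tap: R_th = Ra‖Rb = (2.70 × 18.0)/20.70 = 2.35 kΩ.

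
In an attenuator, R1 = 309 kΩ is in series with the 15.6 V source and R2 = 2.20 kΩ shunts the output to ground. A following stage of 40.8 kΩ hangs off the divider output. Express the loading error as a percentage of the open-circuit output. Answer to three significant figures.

5.08 %

The divider's output (Thévenin) resistance is R1‖R2 = 2.184 kΩ.
Fractional drop under load = R_th/(R_th + R_L) = 2.184 / (2.184 + 40.8) = 0.05082.
So the output falls by 5.08 %.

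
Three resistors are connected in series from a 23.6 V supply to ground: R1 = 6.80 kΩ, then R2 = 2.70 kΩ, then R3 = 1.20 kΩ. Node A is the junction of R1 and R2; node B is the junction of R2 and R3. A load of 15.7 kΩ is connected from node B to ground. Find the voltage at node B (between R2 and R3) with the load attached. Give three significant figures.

V ≈ 2.48 V

At node B, R3 is in parallel with the load: R3‖R_L = 1.115 kΩ.
Below node A the resistance is R2 + (R3‖R_L) = 3.815 kΩ, so V_A = 23.6 × 3.815/10.61 = 8.481 V.
Then V_B = V_A × (R3‖R_L)/(R2 + R3‖R_L) = 8.481 × 1.115/3.815 = 2.48 V.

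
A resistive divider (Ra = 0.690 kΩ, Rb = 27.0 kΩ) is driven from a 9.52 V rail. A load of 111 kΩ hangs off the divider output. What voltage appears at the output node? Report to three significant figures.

V_out ≈ 9.23 V

The load sits in parallel with Rb: Rb‖R_L = (27000 × 111000) / (27000 + 111000) = 21720 Ω.
V_out = 9.52 × 21720 / (690 + 21720) = 9.52 × 21720/22410 = 9.23 V.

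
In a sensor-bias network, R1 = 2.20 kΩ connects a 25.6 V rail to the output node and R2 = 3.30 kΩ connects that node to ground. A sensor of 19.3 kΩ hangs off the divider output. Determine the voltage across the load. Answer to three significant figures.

The load sits in parallel with R2: R2‖R_L = (3.30 × 19.3) / (3.30 + 19.3) = 2.818 kΩ.
V_out = 25.6 × 2.818 / (2.20 + 2.818) = 25.6 × 2.818/5.018 = 14.4 V.

V_out ≈ 14.4 V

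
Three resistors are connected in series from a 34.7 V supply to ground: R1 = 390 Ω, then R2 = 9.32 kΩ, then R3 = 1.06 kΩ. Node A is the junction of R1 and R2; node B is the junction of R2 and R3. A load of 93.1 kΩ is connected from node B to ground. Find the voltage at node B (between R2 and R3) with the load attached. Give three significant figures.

V ≈ 3.38 V

At node B, R3 is in parallel with the load: R3‖R_L = 1048 Ω.
Below node A the resistance is R2 + (R3‖R_L) = 10370 Ω, so V_A = 34.7 × 10370/10760 = 33.44 V.
Then V_B = V_A × (R3‖R_L)/(R2 + R3‖R_L) = 33.44 × 1048/10370 = 3.38 V.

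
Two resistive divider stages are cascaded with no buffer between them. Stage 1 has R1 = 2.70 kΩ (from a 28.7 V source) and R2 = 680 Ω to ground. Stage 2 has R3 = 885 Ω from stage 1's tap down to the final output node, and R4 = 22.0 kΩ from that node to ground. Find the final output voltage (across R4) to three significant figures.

Stage 2 presents R3+R4 = 22880 Ω as a load on stage 1's tap.
Stage 1's lower leg becomes R2‖(R3+R4) = 660.4 Ω, so V_mid = 28.7 × 660.4/3360 = 5.640 V.
Stage 2 is itself unloaded: V_out = V_mid × R4/(R3+R4) = 5.640 × 22000/22880 = 5.42 V.

V_out ≈ 5.42 V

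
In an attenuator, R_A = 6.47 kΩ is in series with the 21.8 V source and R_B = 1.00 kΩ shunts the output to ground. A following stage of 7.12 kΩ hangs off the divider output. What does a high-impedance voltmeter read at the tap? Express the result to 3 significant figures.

The load sits in parallel with R_B: R_B‖R_L = (1.00 × 7.12) / (1.00 + 7.12) = 0.8768 kΩ.
V_out = 21.8 × 0.8768 / (6.47 + 0.8768) = 21.8 × 0.8768/7.347 = 2.60 V.

V_out ≈ 2.60 V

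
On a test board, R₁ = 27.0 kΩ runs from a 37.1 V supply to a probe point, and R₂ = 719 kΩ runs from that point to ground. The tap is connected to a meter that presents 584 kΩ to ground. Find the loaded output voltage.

The load sits in parallel with R₂: R₂‖R_L = (719 × 584) / (719 + 584) = 322.3 kΩ.
V_out = 37.1 × 322.3 / (27.0 + 322.3) = 37.1 × 322.3/349.3 = 34.2 V.
(Unloaded it would have been 35.8 V.)

V_out ≈ 34.2 V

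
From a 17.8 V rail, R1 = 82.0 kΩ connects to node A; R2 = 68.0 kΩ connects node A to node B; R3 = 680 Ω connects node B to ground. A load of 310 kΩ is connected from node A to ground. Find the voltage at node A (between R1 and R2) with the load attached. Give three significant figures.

Below node A the series string R2+R3 = 68680 Ω sits in parallel with the 310000 Ω load: 56220 Ω.
V_A = 17.8 × 56220/(82000 + 56220) = 7.24 V.

V ≈ 7.24 V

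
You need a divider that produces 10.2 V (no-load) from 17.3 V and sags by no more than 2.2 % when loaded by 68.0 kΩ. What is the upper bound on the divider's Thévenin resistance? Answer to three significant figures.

Loading drop = R_th/(R_th + R_L) ≤ 0.0220, so R_th ≤ R_L · ε/(1−ε) = 68.0 kΩ × 0.0220/0.9780 = 1.53 kΩ.

R_th ≤ 1.53 kΩ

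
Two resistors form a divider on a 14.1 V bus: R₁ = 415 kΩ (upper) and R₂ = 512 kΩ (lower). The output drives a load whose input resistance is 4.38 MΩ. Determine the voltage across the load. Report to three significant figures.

The load sits in parallel with R₂: R₂‖R_L = (512 × 4380) / (512 + 4380) = 458.4 kΩ.
V_out = 14.1 × 458.4 / (415 + 458.4) = 14.1 × 458.4/873.4 = 7.40 V.

V_out ≈ 7.40 V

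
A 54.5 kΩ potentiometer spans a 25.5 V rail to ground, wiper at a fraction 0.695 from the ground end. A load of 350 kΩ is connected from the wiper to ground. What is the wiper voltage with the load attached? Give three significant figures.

The wiper splits the pot into (1−α)R = 16.62 kΩ above and αR = 37.88 kΩ below.
Lower section ‖ load = 34.18 kΩ.
V_wiper = 25.5 × 34.18/(16.62 + 34.18) = 17.2 V.

V ≈ 17.2 V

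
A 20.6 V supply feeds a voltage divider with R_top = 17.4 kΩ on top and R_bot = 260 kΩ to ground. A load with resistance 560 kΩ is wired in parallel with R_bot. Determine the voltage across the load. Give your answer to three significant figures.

V_out ≈ 18.8 V

The load sits in parallel with R_bot: R_bot‖R_L = (260 × 560) / (260 + 560) = 177.6 kΩ.
V_out = 20.6 × 177.6 / (17.4 + 177.6) = 20.6 × 177.6/195.0 = 18.8 V.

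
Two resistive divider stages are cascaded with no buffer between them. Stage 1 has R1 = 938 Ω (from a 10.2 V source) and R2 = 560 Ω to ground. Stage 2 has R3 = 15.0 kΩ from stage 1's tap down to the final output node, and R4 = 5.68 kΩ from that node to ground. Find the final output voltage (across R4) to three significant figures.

V_out ≈ 1.03 V

Stage 2 presents R3+R4 = 20680 Ω as a load on stage 1's tap.
Stage 1's lower leg becomes R2‖(R3+R4) = 545.2 Ω, so V_mid = 10.2 × 545.2/1483 = 3.750 V.
Stage 2 is itself unloaded: V_out = V_mid × R4/(R3+R4) = 3.750 × 5680/20680 = 1.03 V.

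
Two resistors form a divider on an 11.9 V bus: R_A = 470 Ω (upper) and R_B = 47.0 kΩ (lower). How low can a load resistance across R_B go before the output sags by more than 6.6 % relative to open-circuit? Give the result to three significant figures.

R_L(min) ≈ 6.59 kΩ

Output resistance R_th = R_A‖R_B = (470 × 47000)/47470 = 465.3 Ω.
The fractional drop is R_th/(R_th + R_L); requiring this ≤ 0.0660 gives R_L ≥ R_th(1/0.0660 − 1) = 465.3 × 14.15 = 6.59 kΩ.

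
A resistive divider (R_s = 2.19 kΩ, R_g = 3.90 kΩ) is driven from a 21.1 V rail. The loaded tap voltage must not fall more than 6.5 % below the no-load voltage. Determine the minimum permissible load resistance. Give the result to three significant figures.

R_L(min) ≈ 20.2 kΩ

Output resistance R_th = R_s‖R_g = (2.19 × 3.90)/6.090 = 1.402 kΩ.
The fractional drop is R_th/(R_th + R_L); requiring this ≤ 0.0650 gives R_L ≥ R_th(1/0.0650 − 1) = 1.402 × 14.38 = 20.2 kΩ.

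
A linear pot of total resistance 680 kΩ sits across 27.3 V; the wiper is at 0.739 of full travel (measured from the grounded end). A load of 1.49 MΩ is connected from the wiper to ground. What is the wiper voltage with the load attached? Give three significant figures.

The wiper splits the pot into (1−α)R = 177.5 kΩ above and αR = 502.5 kΩ below.
Lower section ‖ load = 375.8 kΩ.
V_wiper = 27.3 × 375.8/(177.5 + 375.8) = 18.5 V.

V ≈ 18.5 V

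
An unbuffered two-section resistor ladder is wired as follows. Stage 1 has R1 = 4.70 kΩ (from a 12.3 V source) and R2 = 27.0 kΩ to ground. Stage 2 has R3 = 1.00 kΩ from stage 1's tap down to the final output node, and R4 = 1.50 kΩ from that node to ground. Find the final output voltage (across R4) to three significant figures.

Stage 2 presents R3+R4 = 2.500 kΩ as a load on stage 1's tap.
Stage 1's lower leg becomes R2‖(R3+R4) = 2.288 kΩ, so V_mid = 12.3 × 2.288/6.988 = 4.027 V.
Stage 2 is itself unloaded: V_out = V_mid × R4/(R3+R4) = 4.027 × 1.50/2.500 = 2.42 V.

V_out ≈ 2.42 V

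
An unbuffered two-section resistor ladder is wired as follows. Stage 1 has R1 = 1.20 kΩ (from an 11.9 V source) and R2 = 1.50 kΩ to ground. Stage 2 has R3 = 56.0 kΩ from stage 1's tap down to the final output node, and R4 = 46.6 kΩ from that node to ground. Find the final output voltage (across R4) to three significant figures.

Stage 2 presents R3+R4 = 102.6 kΩ as a load on stage 1's tap.
Stage 1's lower leg becomes R2‖(R3+R4) = 1.478 kΩ, so V_mid = 11.9 × 1.478/2.678 = 6.568 V.
Stage 2 is itself unloaded: V_out = V_mid × R4/(R3+R4) = 6.568 × 46.6/102.6 = 2.98 V.

V_out ≈ 2.98 V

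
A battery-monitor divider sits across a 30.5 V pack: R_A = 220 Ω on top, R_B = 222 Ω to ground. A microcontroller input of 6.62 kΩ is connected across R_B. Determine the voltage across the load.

The load sits in parallel with R_B: R_B‖R_L = (222 × 6620) / (222 + 6620) = 214.8 Ω.
V_out = 30.5 × 214.8 / (220 + 214.8) = 30.5 × 214.8/434.8 = 15.1 V.
(Unloaded it would have been 15.3 V.)

V_out ≈ 15.1 V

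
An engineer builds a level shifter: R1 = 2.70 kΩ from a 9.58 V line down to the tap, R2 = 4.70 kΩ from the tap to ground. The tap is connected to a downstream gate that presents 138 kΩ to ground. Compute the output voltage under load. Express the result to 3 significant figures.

V_out ≈ 6.01 V

The load sits in parallel with R2: R2‖R_L = (4.70 × 138) / (4.70 + 138) = 4.545 kΩ.
V_out = 9.58 × 4.545 / (2.70 + 4.545) = 9.58 × 4.545/7.245 = 6.01 V.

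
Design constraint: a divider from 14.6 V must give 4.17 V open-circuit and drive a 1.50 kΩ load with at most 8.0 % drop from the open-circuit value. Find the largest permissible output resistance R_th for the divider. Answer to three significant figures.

R_th ≤ 130 Ω

Loading drop = R_th/(R_th + R_L) ≤ 0.0800, so R_th ≤ R_L · ε/(1−ε) = 1.50 kΩ × 0.0800/0.9200 = 130 Ω.
(Any R1, R2 with R2/(R1+R2) = 0.286 and R1‖R2 ≤ 130 Ω will meet the spec.)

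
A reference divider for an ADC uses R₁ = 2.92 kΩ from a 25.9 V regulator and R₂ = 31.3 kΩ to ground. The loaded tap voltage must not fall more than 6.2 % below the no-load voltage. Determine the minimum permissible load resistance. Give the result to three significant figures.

Output resistance R_th = R₁‖R₂ = (2.92 × 31.3)/34.22 = 2.671 kΩ.
The fractional drop is R_th/(R_th + R_L); requiring this ≤ 0.0620 gives R_L ≥ R_th(1/0.0620 − 1) = 2.671 × 15.13 = 40.4 kΩ.

R_L(min) ≈ 40.4 kΩ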